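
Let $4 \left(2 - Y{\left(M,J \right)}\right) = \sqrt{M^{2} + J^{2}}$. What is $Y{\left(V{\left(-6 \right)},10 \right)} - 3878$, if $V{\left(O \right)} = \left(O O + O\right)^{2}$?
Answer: $-3876 - \frac{5 \sqrt{8101}}{2} \approx -4101.0$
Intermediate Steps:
$V{\left(O \right)} = \left(O + O^{2}\right)^{2}$ ($V{\left(O \right)} = \left(O^{2} + O\right)^{2} = \left(O + O^{2}\right)^{2}$)
$Y{\left(M,J \right)} = 2 - \frac{\sqrt{J^{2} + M^{2}}}{4}$ ($Y{\left(M,J \right)} = 2 - \frac{\sqrt{M^{2} + J^{2}}}{4} = 2 - \frac{\sqrt{J^{2} + M^{2}}}{4}$)
$Y{\left(V{\left(-6 \right)},10 \right)} - 3878 = \left(2 - \frac{\sqrt{10^{2} + \left(\left(-6\right)^{2} \left(1 - 6\right)^{2}\right)^{2}}}{4}\right) - 3878 = \left(2 - \frac{\sqrt{100 + \left(36 \left(-5\right)^{2}\right)^{2}}}{4}\right) - 3878 = \left(2 - \frac{\sqrt{100 + \left(36 \cdot 25\right)^{2}}}{4}\right) - 3878 = \left(2 - \frac{\sqrt{100 + 900^{2}}}{4}\right) - 3878 = \left(2 - \frac{\sqrt{100 + 810000}}{4}\right) - 3878 = \left(2 - \frac{\sqrt{810100}}{4}\right) - 3878 = \left(2 - \frac{10 \sqrt{8101}}{4}\right) - 3878 = \left(2 - \frac{5 \sqrt{8101}}{2}\right) - 3878 = -3876 - \frac{5 \sqrt{8101}}{2}$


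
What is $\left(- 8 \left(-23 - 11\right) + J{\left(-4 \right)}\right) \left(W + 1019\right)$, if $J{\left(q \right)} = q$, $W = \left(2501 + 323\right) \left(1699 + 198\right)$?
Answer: $1435983396$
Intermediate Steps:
$W = 5357128$ ($W = 2824 \cdot 1897 = 5357128$)
$\left(- 8 \left(-23 - 11\right) + J{\left(-4 \right)}\right) \left(W + 1019\right) = \left(- 8 \left(-23 - 11\right) - 4\right) \left(5357128 + 1019\right) = \left(\left(-8\right) \left(-34\right) - 4\right) 5358147 = \left(272 - 4\right) 5358147 = 268 \cdot 5358147 = 1435983396$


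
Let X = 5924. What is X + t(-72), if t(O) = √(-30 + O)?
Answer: 5924 + I*√102 ≈ 5924.0 + 10.1*I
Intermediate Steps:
X + t(-72) = 5924 + √(-30 - 72) = 5924 + √(-102) = 5924 + I*√102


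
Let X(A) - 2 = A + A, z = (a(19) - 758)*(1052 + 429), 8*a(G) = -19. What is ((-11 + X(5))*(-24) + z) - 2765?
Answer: -9031235/8 ≈ -1.1289e+6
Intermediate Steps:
a(G) = -19/8 (a(G) = (⅛)*(-19) = -19/8)
z = -9008923/8 (z = (-19/8 - 758)*(1052 + 429) = -6083/8*1481 = -9008923/8 ≈ -1.1261e+6)
X(A) = 2 + 2*A (X(A) = 2 + (A + A) = 2 + 2*A)
((-11 + X(5))*(-24) + z) - 2765 = ((-11 + (2 + 2*5))*(-24) - 9008923/8) - 2765 = ((-11 + (2 + 10))*(-24) - 9008923/8) - 2765 = ((-11 + 12)*(-24) - 9008923/8) - 2765 = (1*(-24) - 9008923/8) - 2765 = (-24 - 9008923/8) - 2765 = -9009115/8 - 2765 = -9031235/8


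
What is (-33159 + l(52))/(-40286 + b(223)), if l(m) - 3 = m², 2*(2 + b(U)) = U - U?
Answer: 7613/10072 ≈ 0.75586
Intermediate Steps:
b(U) = -2 (b(U) = -2 + (U - U)/2 = -2 + (½)*0 = -2 + 0 = -2)
l(m) = 3 + m²
(-33159 + l(52))/(-40286 + b(223)) = (-33159 + (3 + 52²))/(-40286 - 2) = (-33159 + (3 + 2704))/(-40288) = (-33159 + 2707)*(-1/40288) = -30452*(-1/40288) = 7613/10072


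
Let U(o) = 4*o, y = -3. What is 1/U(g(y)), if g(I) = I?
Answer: -1/12 ≈ -0.083333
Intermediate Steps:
1/U(g(y)) = 1/(4*(-3)) = 1/(-12) = -1/12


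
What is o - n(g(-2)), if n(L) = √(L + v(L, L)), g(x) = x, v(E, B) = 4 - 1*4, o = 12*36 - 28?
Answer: 404 - I*√2 ≈ 404.0 - 1.4142*I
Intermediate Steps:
o = 404 (o = 432 - 28 = 404)
v(E, B) = 0 (v(E, B) = 4 - 4 = 0)
n(L) = √L (n(L) = √(L + 0) = √L)
o - n(g(-2)) = 404 - √(-2) = 404 - I*√2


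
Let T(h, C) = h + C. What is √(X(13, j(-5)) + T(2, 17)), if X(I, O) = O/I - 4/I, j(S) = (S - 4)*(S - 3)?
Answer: 3*√455/13 ≈ 4.9225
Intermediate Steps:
T(h, C) = C + h
j(S) = (-4 + S)*(-3 + S)
X(I, O) = -4/I + O/I
√(X(13, j(-5)) + T(2, 17)) = √((-4 + (12 + (-5)² - 7*(-5)))/13 + (17 + 2)) = √((-4 + (12 + 25 + 35))/13 + 19) = √((-4 + 72)/13 + 19) = √((1/13)*68 + 19) = √(68/13 + 19) = √(315/13) = 3*√455/13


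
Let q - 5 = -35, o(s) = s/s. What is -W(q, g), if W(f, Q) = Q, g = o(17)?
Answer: -1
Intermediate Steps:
o(s) = 1
q = -30 (q = 5 - 35 = -30)
g = 1
-W(q, g) = -1*1 = -1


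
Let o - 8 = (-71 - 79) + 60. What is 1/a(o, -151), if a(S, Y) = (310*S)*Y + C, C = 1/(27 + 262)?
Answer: 289/1109303381 ≈ 2.6052e-7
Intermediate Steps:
o = -82 (o = 8 + ((-71 - 79) + 60) = 8 + (-150 + 60) = 8 - 90 = -82)
C = 1/289 ≈ 0.0034602
a(S, Y) = 1/289 + 310*S*Y (a(S, Y) = (310*S)*Y + 1/289 = 310*S*Y + 1/289 = 1/289 + 310*S*Y)
1/a(o, -151) = 1/(1/289 + 310*(-82)*(-151)) = 1/(1/289 + 3838420) = 1/(1109303381/289) = 289/1109303381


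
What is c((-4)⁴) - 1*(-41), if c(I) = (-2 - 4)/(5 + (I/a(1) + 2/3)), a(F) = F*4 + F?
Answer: 34883/853 ≈ 40.894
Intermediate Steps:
a(F) = 5*F (a(F) = 4*F + F = 5*F)
c(I) = -6/(17/3 + I/5) (c(I) = (-2 - 4)/(5 + (I/((5*1)) + 2/3)) = -6/(5 + (I/5 + 2*(⅓))) = -6/(5 + (I*(⅕) + ⅔)) = -6/(5 + (I/5 + ⅔)) = -6/(5 + (⅔ + I/5)) = -6/(17/3 + I/5))
c((-4)⁴) - 1*(-41) = -90/(85 + 3*(-4)⁴) - 1*(-41) = -90/(85 + 3*256) + 41 = -90/(85 + 768) + 41 = -90/853 + 41 = 34883/853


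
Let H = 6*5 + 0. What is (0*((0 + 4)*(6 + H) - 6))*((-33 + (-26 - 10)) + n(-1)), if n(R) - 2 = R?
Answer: 0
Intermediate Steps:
n(R) = 2 + R
H = 30 (H = 30 + 0 = 30)
(0*((0 + 4)*(6 + H) - 6))*((-33 + (-26 - 10)) + n(-1)) = (0*((0 + 4)*(6 + 30) - 6))*((-33 + (-26 - 10)) + (2 - 1)) = (0*(4*36 - 6))*((-33 - 36) + 1) = (0*(144 - 6))*(-69 + 1) = (0*138)*(-68) = 0*(-68) = 0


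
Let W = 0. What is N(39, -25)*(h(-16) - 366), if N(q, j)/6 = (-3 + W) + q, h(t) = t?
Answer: -82512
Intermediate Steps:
N(q, j) = -18 + 6*q (N(q, j) = 6*((-3 + 0) + q) = 6*(-3 + q) = -18 + 6*q)
N(39, -25)*(h(-16) - 366) = (-18 + 6*39)*(-16 - 366) = (-18 + 234)*(-382) = 216*(-382) = -82512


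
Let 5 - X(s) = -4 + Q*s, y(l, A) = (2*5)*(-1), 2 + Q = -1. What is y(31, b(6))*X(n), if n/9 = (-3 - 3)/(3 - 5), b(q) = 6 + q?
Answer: -900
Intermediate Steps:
Q = -3 (Q = -2 - 1 = -3)
n = 27 (n = 9*((-3 - 3)/(3 - 5)) = 9*(-6/(-2)) = 9*(-6*(-1/2)) = 9*3 = 27)
y(l, A) = -10 (y(l, A) = 10*(-1) = -10)
X(s) = 9 + 3*s (X(s) = 5 - (-4 - 3*s) = 5 + (4 + 3*s) = 9 + 3*s)
y(31, b(6))*X(n) = -10*(9 + 3*27) = -10*(9 + 81) = -10*90 = -900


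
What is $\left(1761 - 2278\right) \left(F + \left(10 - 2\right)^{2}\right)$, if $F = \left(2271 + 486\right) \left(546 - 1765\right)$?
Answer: $1737491723$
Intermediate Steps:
$F = -3360783$ ($F = 2757 \left(-1219\right) = -3360783$)
$\left(1761 - 2278\right) \left(F + \left(10 - 2\right)^{2}\right) = \left(1761 - 2278\right) \left(-3360783 + \left(10 - 2\right)^{2}\right) = - 517 \left(-3360783 + 8^{2}\right) = - 517 \left(-3360783 + 64\right) = \left(-517\right) \left(-3360719\right) = 1737491723$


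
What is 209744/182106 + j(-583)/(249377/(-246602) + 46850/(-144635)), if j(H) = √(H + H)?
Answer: 104872/91053 - 7133456054*I*√1166/9524389219 ≈ 1.1518 - 25.575*I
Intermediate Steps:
j(H) = √2*√H (j(H) = √(2*H) = √2*√H)
209744/182106 + j(-583)/(249377/(-246602) + 46850/(-144635)) = 209744/182106 + (√2*√(-583))/(249377/(-246602) + 46850/(-144635)) = 209744*(1/182106) + (√2*(I*√583))/(249377*(-1/246602) + 46850*(-1/144635)) = 104872/91053 + (I*√1166)/(-249377/246602 - 9370/28927) = 104872/91053 + (I*√1166)/(-9524389219/7133456054) = 104872/91053 + (I*√1166)*(-7133456054/9524389219) = 104872/91053 - 7133456054*I*√1166/9524389219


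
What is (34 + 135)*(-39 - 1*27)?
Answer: -11154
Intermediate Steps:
(34 + 135)*(-39 - 1*27) = 169*(-39 - 27) = 169*(-66) = -11154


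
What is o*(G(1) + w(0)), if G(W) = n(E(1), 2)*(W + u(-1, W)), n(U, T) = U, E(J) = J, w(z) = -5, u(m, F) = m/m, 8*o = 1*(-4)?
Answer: 3/2 ≈ 1.5000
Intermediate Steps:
o = -1/2 (o = (1*(-4))/8 = (1/8)*(-4) = -1/2 ≈ -0.50000)
u(m, F) = 1
G(W) = 1 + W (G(W) = 1*(W + 1) = 1*(1 + W) = 1 + W)
o*(G(1) + w(0)) = -((1 + 1) - 5)/2 = -(2 - 5)/2 = -1/2*(-3) = 3/2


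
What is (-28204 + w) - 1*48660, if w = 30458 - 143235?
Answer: -189641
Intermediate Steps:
w = -112777
(-28204 + w) - 1*48660 = (-28204 - 112777) - 1*48660 = -140981 - 48660 = -189641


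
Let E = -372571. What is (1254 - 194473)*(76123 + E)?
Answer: 57279386112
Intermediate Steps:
(1254 - 194473)*(76123 + E) = (1254 - 194473)*(76123 - 372571) = -193219*(-296448) = 57279386112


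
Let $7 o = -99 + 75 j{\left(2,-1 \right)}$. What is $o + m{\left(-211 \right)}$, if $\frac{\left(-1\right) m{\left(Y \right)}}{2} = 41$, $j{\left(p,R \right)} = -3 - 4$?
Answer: $- \frac{1198}{7} \approx -171.14$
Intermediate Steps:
$j{\left(p,R \right)} = -7$
$m{\left(Y \right)} = -82$ ($m{\left(Y \right)} = \left(-2\right) 41 = -82$)
$o = - \frac{624}{7}$ ($o = \frac{-99 + 75 \left(-7\right)}{7} = \frac{-99 - 525}{7} = \frac{1}{7} \left(-624\right) = - \frac{624}{7} \approx -89.143$)
$o + m{\left(-211 \right)} = - \frac{624}{7} - 82 = - \frac{1198}{7}$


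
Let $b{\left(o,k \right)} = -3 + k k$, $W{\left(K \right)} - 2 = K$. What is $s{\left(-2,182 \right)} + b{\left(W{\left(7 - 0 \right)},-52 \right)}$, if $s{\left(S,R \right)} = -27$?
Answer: $2674$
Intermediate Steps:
$W{\left(K \right)} = 2 + K$
$b{\left(o,k \right)} = -3 + k^{2}$
$s{\left(-2,182 \right)} + b{\left(W{\left(7 - 0 \right)},-52 \right)} = -27 - \left(3 - \left(-52\right)^{2}\right) = -27 + \left(-3 + 2704\right) = -27 + 2701 = 2674$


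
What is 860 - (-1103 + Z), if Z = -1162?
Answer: 3125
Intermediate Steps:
860 - (-1103 + Z) = 860 - (-1103 - 1162) = 860 - 1*(-2265) = 860 + 2265 = 3125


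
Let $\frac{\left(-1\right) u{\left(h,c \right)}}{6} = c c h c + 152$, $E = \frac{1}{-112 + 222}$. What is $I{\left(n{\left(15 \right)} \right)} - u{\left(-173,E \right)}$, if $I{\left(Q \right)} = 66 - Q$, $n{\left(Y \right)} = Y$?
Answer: $\frac{640875981}{665500} \approx 963.0$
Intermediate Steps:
$E = \frac{1}{110} \approx 0.0090909$
$u{\left(h,c \right)} = -912 - 6 h c^{3}$ ($u{\left(h,c \right)} = - 6 \left(c c h c + 152\right) = - 6 \left(c^{2} h c + 152\right) = - 6 \left(h c^{2} c + 152\right) = - 6 \left(h c^{3} + 152\right) = - 6 \left(152 + h c^{3}\right) = -912 - 6 h c^{3}$)
$I{\left(n{\left(15 \right)} \right)} - u{\left(-173,E \right)} = \left(66 - 15\right) - \left(-912 - - \frac{1038}{1331000}\right) = \left(66 - 15\right) - \left(-912 - \left(-1038\right) \frac{1}{1331000}\right) = 51 - \left(-912 + \frac{519}{665500}\right) = 51 - - \frac{606935481}{665500} = 51 + \frac{606935481}{665500} = \frac{640875981}{665500}$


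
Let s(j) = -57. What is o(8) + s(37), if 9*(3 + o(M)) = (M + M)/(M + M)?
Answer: -539/9 ≈ -59.889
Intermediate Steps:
o(M) = -26/9 (o(M) = -3 + ((M + M)/(M + M))/9 = -3 + ((2*M)/((2*M)))/9 = -3 + ((2*M)*(1/(2*M)))/9 = -3 + (⅑)*1 = -3 + ⅑ = -26/9)
o(8) + s(37) = -26/9 - 57 = -539/9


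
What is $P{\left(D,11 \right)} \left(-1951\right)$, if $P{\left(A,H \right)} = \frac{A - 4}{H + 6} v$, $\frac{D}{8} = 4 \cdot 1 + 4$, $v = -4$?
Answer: $\frac{468240}{17} \approx 27544.0$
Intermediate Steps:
$D = 64$ ($D = 8 \left(4 \cdot 1 + 4\right) = 8 \left(4 + 4\right) = 8 \cdot 8 = 64$)
$P{\left(A,H \right)} = - \frac{4 \left(-4 + A\right)}{6 + H}$ ($P{\left(A,H \right)} = \frac{A - 4}{H + 6} \left(-4\right) = \frac{-4 + A}{6 + H} \left(-4\right) = - \frac{4 \left(-4 + A\right)}{6 + H}$)
$P{\left(D,11 \right)} \left(-1951\right) = \frac{4 \left(4 - 64\right)}{6 + 11} \left(-1951\right) = \frac{4 \left(4 - 64\right)}{17} \left(-1951\right) = 4 \cdot \frac{1}{17} \left(-60\right) \left(-1951\right) = \left(- \frac{240}{17}\right) \left(-1951\right) = \frac{468240}{17}$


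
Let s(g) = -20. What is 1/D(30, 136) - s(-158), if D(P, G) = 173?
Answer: 3461/173 ≈ 20.006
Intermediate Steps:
1/D(30, 136) - s(-158) = 1/173 - 1*(-20) = 1/173 + 20 = 3461/173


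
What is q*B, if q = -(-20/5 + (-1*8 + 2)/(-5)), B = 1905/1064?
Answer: 381/76 ≈ 5.0132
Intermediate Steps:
B = 1905/1064 (B = 1905*(1/1064) = 1905/1064 ≈ 1.7904)
q = 14/5 (q = -(-20*1/5 + (-8 + 2)*(-1/5)) = -(-4 - 6*(-1/5)) = -(-4 + 6/5) = -1*(-14/5) = 14/5 ≈ 2.8000)
q*B = (14/5)*(1905/1064) = 381/76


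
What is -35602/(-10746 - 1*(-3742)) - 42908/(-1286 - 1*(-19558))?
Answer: 21874507/7998568 ≈ 2.7348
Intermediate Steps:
-35602/(-10746 - 1*(-3742)) - 42908/(-1286 - 1*(-19558)) = -35602/(-10746 + 3742) - 42908/(-1286 + 19558) = -35602/(-7004) - 42908/18272 = -35602*(-1/7004) - 42908*1/18272 = 17801/3502 - 10727/4568 = 21874507/7998568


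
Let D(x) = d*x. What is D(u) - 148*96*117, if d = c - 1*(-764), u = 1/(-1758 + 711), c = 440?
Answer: -1740466996/1047 ≈ -1.6623e+6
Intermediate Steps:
u = -1/1047 (u = 1/(-1047) = -1/1047 ≈ -0.00095511)
d = 1204 (d = 440 - 1*(-764) = 440 + 764 = 1204)
D(x) = 1204*x
D(u) - 148*96*117 = 1204*(-1/1047) - 148*96*117 = -1204/1047 - 14208*117 = -1204/1047 - 1662336 = -1740466996/1047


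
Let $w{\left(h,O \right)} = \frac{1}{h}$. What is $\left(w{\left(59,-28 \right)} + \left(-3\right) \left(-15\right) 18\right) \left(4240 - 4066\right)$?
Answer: $\frac{8315634}{59} \approx 1.4094 \cdot 10^{5}$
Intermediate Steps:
$\left(w{\left(59,-28 \right)} + \left(-3\right) \left(-15\right) 18\right) \left(4240 - 4066\right) = \left(\frac{1}{59} + \left(-3\right) \left(-15\right) 18\right) \left(4240 - 4066\right) = \left(\frac{1}{59} + 45 \cdot 18\right) 174 = \left(\frac{1}{59} + 810\right) 174 = \frac{47791}{59} \cdot 174 = \frac{8315634}{59}$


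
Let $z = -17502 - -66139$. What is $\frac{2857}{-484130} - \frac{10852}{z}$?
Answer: $- \frac{5392734669}{23546630810} \approx -0.22902$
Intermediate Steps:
$z = 48637$ ($z = -17502 + 66139 = 48637$)
$\frac{2857}{-484130} - \frac{10852}{z} = \frac{2857}{-484130} - \frac{10852}{48637} = 2857 \left(- \frac{1}{484130}\right) - \frac{10852}{48637} = - \frac{2857}{484130} - \frac{10852}{48637} = - \frac{5392734669}{23546630810}$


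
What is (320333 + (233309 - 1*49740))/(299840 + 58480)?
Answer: 251951/179160 ≈ 1.4063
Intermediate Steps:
(320333 + (233309 - 1*49740))/(299840 + 58480) = (320333 + (233309 - 49740))/358320 = (320333 + 183569)*(1/358320) = 503902*(1/358320) = 251951/179160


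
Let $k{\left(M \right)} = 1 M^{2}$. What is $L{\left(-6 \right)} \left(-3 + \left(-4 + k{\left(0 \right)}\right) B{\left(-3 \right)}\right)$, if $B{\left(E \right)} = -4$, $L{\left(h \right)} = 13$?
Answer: $169$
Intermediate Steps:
$k{\left(M \right)} = M^{2}$
$L{\left(-6 \right)} \left(-3 + \left(-4 + k{\left(0 \right)}\right) B{\left(-3 \right)}\right) = 13 \left(-3 + \left(-4 + 0^{2}\right) \left(-4\right)\right) = 13 \left(-3 + \left(-4 + 0\right) \left(-4\right)\right) = 13 \left(-3 - -16\right) = 13 \left(-3 + 16\right) = 13 \cdot 13 = 169$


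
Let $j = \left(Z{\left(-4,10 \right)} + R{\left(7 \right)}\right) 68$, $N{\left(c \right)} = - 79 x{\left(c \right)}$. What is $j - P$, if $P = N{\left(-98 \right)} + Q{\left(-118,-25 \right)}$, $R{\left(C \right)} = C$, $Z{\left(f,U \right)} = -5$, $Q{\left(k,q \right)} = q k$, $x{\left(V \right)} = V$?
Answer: $-10556$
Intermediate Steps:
$Q{\left(k,q \right)} = k q$
$N{\left(c \right)} = - 79 c$
$j = 136$ ($j = \left(-5 + 7\right) 68 = 2 \cdot 68 = 136$)
$P = 10692$ ($P = \left(-79\right) \left(-98\right) - -2950 = 7742 + 2950 = 10692$)
$j - P = 136 - 10692 = -10556$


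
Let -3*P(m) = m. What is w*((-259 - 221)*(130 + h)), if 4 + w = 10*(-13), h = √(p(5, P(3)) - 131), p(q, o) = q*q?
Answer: 8361600 + 64320*I*√106 ≈ 8.3616e+6 + 6.6222e+5*I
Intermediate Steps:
P(m) = -m/3
p(q, o) = q²
h = I*√106 (h = √(5² - 131) = √(25 - 131) = √(-106) = I*√106 ≈ 10.296*I)
w = -134 (w = -4 + 10*(-13) = -4 - 130 = -134)
w*((-259 - 221)*(130 + h)) = -134*(-259 - 221)*(130 + I*√106) = -(-64320)*(130 + I*√106) = -134*(-62400 - 480*I*√106) = 8361600 + 64320*I*√106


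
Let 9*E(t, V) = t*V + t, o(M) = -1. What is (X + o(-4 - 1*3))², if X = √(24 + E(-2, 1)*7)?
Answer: 197/9 - 4*√47/3 ≈ 12.748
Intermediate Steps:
E(t, V) = t/9 + V*t/9 (E(t, V) = (t*V + t)/9 = (V*t + t)/9 = (t + V*t)/9 = t/9 + V*t/9)
X = 2*√47/3 (X = √(24 + ((⅑)*(-2)*(1 + 1))*7) = √(24 + ((⅑)*(-2)*2)*7) = √(24 - 4/9*7) = √(24 - 28/9) = √(188/9) = 2*√47/3 ≈ 4.5704)
(X + o(-4 - 1*3))² = (2*√47/3 - 1)² = (-1 + 2*√47/3)²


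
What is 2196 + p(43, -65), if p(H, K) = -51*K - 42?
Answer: 5469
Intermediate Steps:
p(H, K) = -42 - 51*K
2196 + p(43, -65) = 2196 + (-42 - 51*(-65)) = 2196 + (-42 + 3315) = 2196 + 3273 = 5469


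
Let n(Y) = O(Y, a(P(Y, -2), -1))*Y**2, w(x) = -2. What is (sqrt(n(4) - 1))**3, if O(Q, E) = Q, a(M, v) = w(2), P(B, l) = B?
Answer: 189*sqrt(7) ≈ 500.05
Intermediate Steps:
a(M, v) = -2
n(Y) = Y**3 (n(Y) = Y*Y**2 = Y**3)
(sqrt(n(4) - 1))**3 = (sqrt(4**3 - 1))**3 = (sqrt(64 - 1))**3 = (sqrt(63))**3 = (3*sqrt(7))**3 = 189*sqrt(7)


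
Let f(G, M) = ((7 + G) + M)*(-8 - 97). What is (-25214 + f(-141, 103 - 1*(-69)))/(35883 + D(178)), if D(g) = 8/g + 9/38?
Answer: -98767928/121357259 ≈ -0.81386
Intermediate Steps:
f(G, M) = -735 - 105*G - 105*M (f(G, M) = (7 + G + M)*(-105) = -735 - 105*G - 105*M)
D(g) = 9/38 + 8/g (D(g) = 8/g + 9*(1/38) = 8/g + 9/38 = 9/38 + 8/g)
(-25214 + f(-141, 103 - 1*(-69)))/(35883 + D(178)) = (-25214 + (-735 - 105*(-141) - 105*(103 - 1*(-69))))/(35883 + (9/38 + 8/178)) = (-25214 + (-735 + 14805 - 105*(103 + 69)))/(35883 + (9/38 + 8*(1/178))) = (-25214 + (-735 + 14805 - 105*172))/(35883 + (9/38 + 4/89)) = (-25214 + (-735 + 14805 - 18060))/(35883 + 953/3382) = (-25214 - 3990)/(121357259/3382) = -29204*3382/121357259 = -98767928/121357259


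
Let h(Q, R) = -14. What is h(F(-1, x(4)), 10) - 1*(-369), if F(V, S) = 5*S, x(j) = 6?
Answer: 355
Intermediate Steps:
h(F(-1, x(4)), 10) - 1*(-369) = -14 - 1*(-369) = -14 + 369 = 355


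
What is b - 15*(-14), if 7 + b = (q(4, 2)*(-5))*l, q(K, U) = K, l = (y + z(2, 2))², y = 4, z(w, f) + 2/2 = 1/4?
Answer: -33/4 ≈ -8.2500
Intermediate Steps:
z(w, f) = -¾ (z(w, f) = -1 + 1/4 = -1 + ¼ = -¾)
l = 169/16 (l = (4 - ¾)² = (13/4)² = 169/16 ≈ 10.563)
b = -873/4 (b = -7 + (4*(-5))*(169/16) = -7 - 20*169/16 = -7 - 845/4 = -873/4 ≈ -218.25)
b - 15*(-14) = -873/4 - 15*(-14) = -873/4 + 210 = -33/4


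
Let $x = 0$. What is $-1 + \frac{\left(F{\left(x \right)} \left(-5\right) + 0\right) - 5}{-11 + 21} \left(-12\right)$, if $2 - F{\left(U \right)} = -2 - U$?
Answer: $29$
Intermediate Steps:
$F{\left(U \right)} = 4 + U$ ($F{\left(U \right)} = 2 - \left(-2 - U\right) = 2 + \left(2 + U\right) = 4 + U$)
$-1 + \frac{\left(F{\left(x \right)} \left(-5\right) + 0\right) - 5}{-11 + 21} \left(-12\right) = -1 + \frac{\left(\left(4 + 0\right) \left(-5\right) + 0\right) - 5}{-11 + 21} \left(-12\right) = -1 + \frac{\left(4 \left(-5\right) + 0\right) - 5}{10} \left(-12\right) = -1 + \left(\left(-20 + 0\right) - 5\right) \frac{1}{10} \left(-12\right) = -1 + \left(-20 - 5\right) \frac{1}{10} \left(-12\right) = -1 + \left(-25\right) \frac{1}{10} \left(-12\right) = -1 - -30 = -1 + 30 = 29$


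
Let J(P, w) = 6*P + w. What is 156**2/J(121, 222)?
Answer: 2028/79 ≈ 25.671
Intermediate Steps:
J(P, w) = w + 6*P
156**2/J(121, 222) = 156**2/(222 + 6*121) = 24336/(222 + 726) = 24336/948 = 24336*(1/948) = 2028/79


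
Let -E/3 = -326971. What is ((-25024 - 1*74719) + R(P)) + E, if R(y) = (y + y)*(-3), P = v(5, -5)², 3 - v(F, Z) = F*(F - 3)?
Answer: 880876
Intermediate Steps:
E = 980913 (E = -3*(-326971) = 980913)
v(F, Z) = 3 - F*(-3 + F) (v(F, Z) = 3 - F*(F - 3) = 3 - F*(-3 + F))
P = 49 (P = (3 - 1*5² + 3*5)² = (3 - 1*25 + 15)² = (3 - 25 + 15)² = (-7)² = 49)
R(y) = -6*y (R(y) = (2*y)*(-3) = -6*y)
((-25024 - 1*74719) + R(P)) + E = ((-25024 - 1*74719) - 6*49) + 980913 = ((-25024 - 74719) - 294) + 980913 = (-99743 - 294) + 980913 = -100037 + 980913 = 880876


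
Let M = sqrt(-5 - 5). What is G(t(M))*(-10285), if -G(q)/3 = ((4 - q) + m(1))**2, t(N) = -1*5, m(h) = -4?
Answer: 771375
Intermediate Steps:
M = I*sqrt(10) (M = sqrt(-10) = I*sqrt(10) ≈ 3.1623*I)
t(N) = -5
G(q) = -3*q**2 (G(q) = -3*((4 - q) - 4)**2 = -3*q**2)
G(t(M))*(-10285) = -3*(-5)**2*(-10285) = -3*25*(-10285) = -75*(-10285) = 771375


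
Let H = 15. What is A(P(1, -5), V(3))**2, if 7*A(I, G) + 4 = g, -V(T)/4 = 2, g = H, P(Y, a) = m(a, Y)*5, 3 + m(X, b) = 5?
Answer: 121/49 ≈ 2.4694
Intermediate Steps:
m(X, b) = 2 (m(X, b) = -3 + 5 = 2)
P(Y, a) = 10 (P(Y, a) = 2*5 = 10)
g = 15
V(T) = -8 (V(T) = -4*2 = -8)
A(I, G) = 11/7 (A(I, G) = -4/7 + (1/7)*15 = -4/7 + 15/7 = 11/7)
A(P(1, -5), V(3))**2 = (11/7)**2 = 121/49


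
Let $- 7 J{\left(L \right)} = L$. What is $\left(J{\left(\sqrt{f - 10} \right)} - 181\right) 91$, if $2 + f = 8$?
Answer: $-16471 - 26 i \approx -16471.0 - 26.0 i$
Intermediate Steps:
$f = 6$ ($f = -2 + 8 = 6$)
$J{\left(L \right)} = - \frac{L}{7}$
$\left(J{\left(\sqrt{f - 10} \right)} - 181\right) 91 = \left(- \frac{\sqrt{6 - 10}}{7} - 181\right) 91 = \left(- \frac{\sqrt{-4}}{7} - 181\right) 91 = \left(- \frac{2 i}{7} - 181\right) 91 = \left(-181 - \frac{2 i}{7}\right) 91 = -16471 - 26 i$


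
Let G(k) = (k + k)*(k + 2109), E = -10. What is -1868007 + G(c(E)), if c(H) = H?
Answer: -1909987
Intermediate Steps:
G(k) = 2*k*(2109 + k) (G(k) = (2*k)*(2109 + k) = 2*k*(2109 + k))
-1868007 + G(c(E)) = -1868007 + 2*(-10)*(2109 - 10) = -1868007 + 2*(-10)*2099 = -1868007 - 41980 = -1909987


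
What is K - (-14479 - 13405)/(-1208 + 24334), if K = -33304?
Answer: -385080210/11563 ≈ -33303.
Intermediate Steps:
K - (-14479 - 13405)/(-1208 + 24334) = -33304 - (-14479 - 13405)/(-1208 + 24334) = -33304 - (-27884)/23126 = -33304 - 1*(-13942/11563) = -33304 + 13942/11563 = -385080210/11563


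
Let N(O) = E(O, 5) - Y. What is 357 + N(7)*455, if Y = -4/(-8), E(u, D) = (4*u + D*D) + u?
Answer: 54859/2 ≈ 27430.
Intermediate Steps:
E(u, D) = D² + 5*u (E(u, D) = (4*u + D²) + u = (D² + 4*u) + u = D² + 5*u)
Y = ½ (Y = -4*(-⅛) = ½ ≈ 0.50000)
N(O) = 49/2 + 5*O (N(O) = (5² + 5*O) - 1*½ = (25 + 5*O) - ½ = 49/2 + 5*O)
357 + N(7)*455 = 357 + (49/2 + 5*7)*455 = 357 + (49/2 + 35)*455 = 357 + (119/2)*455 = 357 + 54145/2 = 54859/2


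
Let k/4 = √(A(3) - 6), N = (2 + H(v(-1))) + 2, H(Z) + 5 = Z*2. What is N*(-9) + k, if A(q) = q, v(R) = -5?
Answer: 99 + 4*I*√3 ≈ 99.0 + 6.9282*I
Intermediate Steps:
H(Z) = -5 + 2*Z (H(Z) = -5 + Z*2 = -5 + 2*Z)
N = -11 (N = (2 + (-5 + 2*(-5))) + 2 = (2 + (-5 - 10)) + 2 = (2 - 15) + 2 = -13 + 2 = -11)
k = 4*I*√3 (k = 4*√(3 - 6) = 4*√(-3) = 4*(I*√3) = 4*I*√3 ≈ 6.9282*I)
N*(-9) + k = -11*(-9) + 4*I*√3 = 99 + 4*I*√3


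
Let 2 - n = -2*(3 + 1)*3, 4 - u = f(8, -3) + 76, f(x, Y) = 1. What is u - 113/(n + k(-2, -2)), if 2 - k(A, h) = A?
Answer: -2303/30 ≈ -76.767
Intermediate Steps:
k(A, h) = 2 - A
u = -73 (u = 4 - (1 + 76) = 4 - 1*77 = 4 - 77 = -73)
n = 26 (n = 2 - (-2)*(3 + 1)*3 = 2 - (-2)*4*3 = 2 - (-2)*12 = 2 - 1*(-24) = 2 + 24 = 26)
u - 113/(n + k(-2, -2)) = -73 - 113/(26 + (2 - 1*(-2))) = -73 - 113/(26 + (2 + 2)) = -73 - 113/(26 + 4) = -73 - 113/30 = -2303/30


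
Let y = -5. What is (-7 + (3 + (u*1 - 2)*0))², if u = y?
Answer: 16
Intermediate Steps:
u = -5
(-7 + (3 + (u*1 - 2)*0))² = (-7 + (3 + (-5*1 - 2)*0))² = (-7 + (3 + (-5 - 2)*0))² = (-7 + (3 - 7*0))² = (-7 + (3 + 0))² = (-7 + 3)² = (-4)² = 16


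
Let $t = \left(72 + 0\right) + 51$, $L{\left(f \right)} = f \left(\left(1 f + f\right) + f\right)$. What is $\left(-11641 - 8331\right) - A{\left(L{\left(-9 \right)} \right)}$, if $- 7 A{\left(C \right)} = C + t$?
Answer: $- \frac{139438}{7} \approx -19920.0$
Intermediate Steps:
$L{\left(f \right)} = 3 f^{2}$ ($L{\left(f \right)} = f \left(\left(f + f\right) + f\right) = f \left(2 f + f\right) = f 3 f = 3 f^{2}$)
$t = 123$ ($t = 72 + 51 = 123$)
$A{\left(C \right)} = - \frac{123}{7} - \frac{C}{7}$ ($A{\left(C \right)} = - \frac{C + 123}{7} = - \frac{123 + C}{7} = - \frac{123}{7} - \frac{C}{7}$)
$\left(-11641 - 8331\right) - A{\left(L{\left(-9 \right)} \right)} = \left(-11641 - 8331\right) - \left(- \frac{123}{7} - \frac{3 \left(-9\right)^{2}}{7}\right) = \left(-11641 - 8331\right) - \left(- \frac{123}{7} - \frac{3 \cdot 81}{7}\right) = -19972 - \left(- \frac{123}{7} - \frac{243}{7}\right) = -19972 - - \frac{366}{7} = -19972 + \frac{366}{7} = - \frac{139438}{7}$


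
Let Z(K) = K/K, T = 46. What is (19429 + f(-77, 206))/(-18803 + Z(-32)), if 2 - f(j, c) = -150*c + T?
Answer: -50285/18802 ≈ -2.6744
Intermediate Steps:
f(j, c) = -44 + 150*c (f(j, c) = 2 - (-150*c + 46) = 2 - (46 - 150*c) = 2 + (-46 + 150*c) = -44 + 150*c)
Z(K) = 1
(19429 + f(-77, 206))/(-18803 + Z(-32)) = (19429 + (-44 + 150*206))/(-18803 + 1) = (19429 + (-44 + 30900))/(-18802) = (19429 + 30856)*(-1/18802) = 50285*(-1/18802) = -50285/18802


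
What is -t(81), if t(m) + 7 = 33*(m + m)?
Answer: -5339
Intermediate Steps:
t(m) = -7 + 66*m (t(m) = -7 + 33*(m + m) = -7 + 33*(2*m) = -7 + 66*m)
-t(81) = -(-7 + 66*81) = -(-7 + 5346) = -1*5339 = -5339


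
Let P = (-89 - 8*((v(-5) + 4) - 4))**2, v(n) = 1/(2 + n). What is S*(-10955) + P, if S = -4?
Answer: 461461/9 ≈ 51273.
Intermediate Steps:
P = 67081/9 (P = (-89 - 8*((1/(2 - 5) + 4) - 4))**2 = (-89 - 8*((1/(-3) + 4) - 4))**2 = (-89 - 8*((-1/3 + 4) - 4))**2 = (-89 - 8*(11/3 - 4))**2 = (-89 - 8*(-1/3))**2 = (-89 + 8/3)**2 = (-259/3)**2 = 67081/9 ≈ 7453.4)
S*(-10955) + P = -4*(-10955) + 67081/9 = 43820 + 67081/9 = 461461/9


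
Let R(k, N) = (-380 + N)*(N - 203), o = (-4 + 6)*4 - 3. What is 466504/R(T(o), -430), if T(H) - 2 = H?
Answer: 233252/256365 ≈ 0.90984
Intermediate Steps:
o = 5 (o = 2*4 - 3 = 8 - 3 = 5)
T(H) = 2 + H
R(k, N) = (-380 + N)*(-203 + N)
466504/R(T(o), -430) = 466504/(77140 + (-430)² - 583*(-430)) = 466504/(77140 + 184900 + 250690) = 466504/512730 = 466504*(1/512730) = 233252/256365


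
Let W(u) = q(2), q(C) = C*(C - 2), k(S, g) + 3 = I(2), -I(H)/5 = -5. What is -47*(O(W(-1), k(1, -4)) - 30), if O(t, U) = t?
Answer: 1410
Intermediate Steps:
I(H) = 25 (I(H) = -5*(-5) = 25)
k(S, g) = 22 (k(S, g) = -3 + 25 = 22)
q(C) = C*(-2 + C)
W(u) = 0 (W(u) = 2*(-2 + 2) = 2*0 = 0)
-47*(O(W(-1), k(1, -4)) - 30) = -47*(0 - 30) = -47*(-30) = 1410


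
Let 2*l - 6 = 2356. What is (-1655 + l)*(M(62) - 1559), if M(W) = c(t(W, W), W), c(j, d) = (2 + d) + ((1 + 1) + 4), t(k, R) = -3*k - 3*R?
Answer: 705786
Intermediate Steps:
l = 1181 (l = 3 + (½)*2356 = 3 + 1178 = 1181)
t(k, R) = -3*R - 3*k
c(j, d) = 8 + d (c(j, d) = (2 + d) + (2 + 4) = (2 + d) + 6 = 8 + d)
M(W) = 8 + W
(-1655 + l)*(M(62) - 1559) = (-1655 + 1181)*((8 + 62) - 1559) = -474*(70 - 1559) = -474*(-1489) = 705786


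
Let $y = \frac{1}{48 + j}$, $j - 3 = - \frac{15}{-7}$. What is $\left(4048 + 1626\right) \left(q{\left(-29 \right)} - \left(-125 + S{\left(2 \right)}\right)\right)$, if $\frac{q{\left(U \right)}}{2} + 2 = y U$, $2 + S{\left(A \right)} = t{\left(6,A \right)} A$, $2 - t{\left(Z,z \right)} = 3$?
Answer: $\frac{65384339}{93} \approx 7.0306 \cdot 10^{5}$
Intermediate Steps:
$t{\left(Z,z \right)} = -1$ ($t{\left(Z,z \right)} = 2 - 3 = -1$)
$j = \frac{36}{7}$ ($j = 3 - \frac{15}{-7} = 3 - - \frac{15}{7} = 3 + \frac{15}{7} = \frac{36}{7} \approx 5.1429$)
$S{\left(A \right)} = -2 - A$
$y = \frac{7}{372}$ ($y = \frac{1}{48 + \frac{36}{7}} = \frac{1}{\frac{372}{7}} = \frac{7}{372} \approx 0.018817$)
$q{\left(U \right)} = -4 + \frac{7 U}{186}$ ($q{\left(U \right)} = -4 + 2 \frac{7 U}{372} = -4 + \frac{7 U}{186}$)
$\left(4048 + 1626\right) \left(q{\left(-29 \right)} - \left(-125 + S{\left(2 \right)}\right)\right) = \left(4048 + 1626\right) \left(\left(-4 + \frac{7}{186} \left(-29\right)\right) + \left(125 - \left(-2 - 2\right)\right)\right) = 5674 \left(\left(-4 - \frac{203}{186}\right) + \left(125 - \left(-2 - 2\right)\right)\right) = 5674 \left(- \frac{947}{186} + \left(125 - -4\right)\right) = 5674 \left(- \frac{947}{186} + \left(125 + 4\right)\right) = 5674 \left(- \frac{947}{186} + 129\right) = 5674 \cdot \frac{23047}{186} = \frac{65384339}{93}$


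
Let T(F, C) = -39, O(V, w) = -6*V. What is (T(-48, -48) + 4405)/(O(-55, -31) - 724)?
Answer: -2183/197 ≈ -11.081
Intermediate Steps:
(T(-48, -48) + 4405)/(O(-55, -31) - 724) = (-39 + 4405)/(-6*(-55) - 724) = 4366/(330 - 724) = 4366/(-394) = 4366*(-1/394) = -2183/197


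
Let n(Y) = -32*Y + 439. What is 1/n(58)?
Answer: -1/1417 ≈ -0.00070572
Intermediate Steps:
n(Y) = 439 - 32*Y
1/n(58) = 1/(439 - 32*58) = 1/(439 - 1856) = 1/(-1417) = -1/1417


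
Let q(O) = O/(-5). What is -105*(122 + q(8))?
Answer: -12642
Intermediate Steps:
q(O) = -O/5 (q(O) = O*(-1/5) = -O/5)
-105*(122 + q(8)) = -105*(122 - 1/5*8) = -105*(122 - 8/5) = -105*602/5 = -12642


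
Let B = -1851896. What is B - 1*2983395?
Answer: -4835291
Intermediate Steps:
B - 1*2983395 = -1851896 - 1*2983395 = -1851896 - 2983395 = -4835291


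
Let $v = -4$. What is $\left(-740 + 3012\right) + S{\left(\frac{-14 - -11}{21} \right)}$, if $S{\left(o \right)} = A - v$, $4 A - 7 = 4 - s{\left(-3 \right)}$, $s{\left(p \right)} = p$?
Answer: $\frac{4559}{2} \approx 2279.5$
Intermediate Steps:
$A = \frac{7}{2}$ ($A = \frac{7}{4} + \frac{4 - -3}{4} = \frac{7}{4} + \frac{4 + 3}{4} = \frac{7}{4} + \frac{1}{4} \cdot 7 = \frac{7}{4} + \frac{7}{4} = \frac{7}{2} \approx 3.5$)
$S{\left(o \right)} = \frac{15}{2}$ ($S{\left(o \right)} = \frac{7}{2} - -4 = \frac{7}{2} + 4 = \frac{15}{2}$)
$\left(-740 + 3012\right) + S{\left(\frac{-14 - -11}{21} \right)} = \left(-740 + 3012\right) + \frac{15}{2} = 2272 + \frac{15}{2} = \frac{4559}{2}$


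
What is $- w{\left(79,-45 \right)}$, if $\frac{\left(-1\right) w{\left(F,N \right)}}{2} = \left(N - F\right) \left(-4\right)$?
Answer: $992$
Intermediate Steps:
$w{\left(F,N \right)} = - 8 F + 8 N$ ($w{\left(F,N \right)} = - 2 \left(N - F\right) \left(-4\right) = - 2 \left(- 4 N + 4 F\right) = - 8 F + 8 N$)
$- w{\left(79,-45 \right)} = - (\left(-8\right) 79 + 8 \left(-45\right)) = - (-632 - 360) = \left(-1\right) \left(-992\right) = 992$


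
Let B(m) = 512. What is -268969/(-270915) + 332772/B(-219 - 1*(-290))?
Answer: 22572659627/34677120 ≈ 650.94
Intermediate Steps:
-268969/(-270915) + 332772/B(-219 - 1*(-290)) = -268969/(-270915) + 332772/512 = -268969*(-1/270915) + 332772*(1/512) = 268969/270915 + 83193/128 = 22572659627/34677120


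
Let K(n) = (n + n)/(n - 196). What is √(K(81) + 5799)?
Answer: 17*√265305/115 ≈ 76.142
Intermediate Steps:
K(n) = 2*n/(-196 + n) (K(n) = (2*n)/(-196 + n) = 2*n/(-196 + n))
√(K(81) + 5799) = √(2*81/(-196 + 81) + 5799) = √(2*81/(-115) + 5799) = √(2*81*(-1/115) + 5799) = √(-162/115 + 5799) = √(666723/115) = 17*√265305/115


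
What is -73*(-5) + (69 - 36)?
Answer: 398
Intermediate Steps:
-73*(-5) + (69 - 36) = -73*(-5) + 33 = 365 + 33 = 398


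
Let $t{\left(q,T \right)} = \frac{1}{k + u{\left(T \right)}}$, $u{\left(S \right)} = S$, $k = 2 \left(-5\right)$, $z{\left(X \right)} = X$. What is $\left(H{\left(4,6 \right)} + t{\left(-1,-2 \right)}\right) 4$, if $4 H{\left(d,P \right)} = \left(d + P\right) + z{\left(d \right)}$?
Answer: $\frac{41}{3} \approx 13.667$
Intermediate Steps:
$k = -10$
$H{\left(d,P \right)} = \frac{d}{2} + \frac{P}{4}$ ($H{\left(d,P \right)} = \frac{\left(d + P\right) + d}{4} = \frac{\left(P + d\right) + d}{4} = \frac{P + 2 d}{4} = \frac{d}{2} + \frac{P}{4}$)
$t{\left(q,T \right)} = \frac{1}{-10 + T}$
$\left(H{\left(4,6 \right)} + t{\left(-1,-2 \right)}\right) 4 = \left(\left(\frac{1}{2} \cdot 4 + \frac{1}{4} \cdot 6\right) + \frac{1}{-10 - 2}\right) 4 = \left(\left(2 + \frac{3}{2}\right) + \frac{1}{-12}\right) 4 = \left(\frac{7}{2} - \frac{1}{12}\right) 4 = \frac{41}{12} \cdot 4 = \frac{41}{3}$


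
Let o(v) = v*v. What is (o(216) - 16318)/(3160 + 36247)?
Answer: 30338/39407 ≈ 0.76986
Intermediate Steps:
o(v) = v**2
(o(216) - 16318)/(3160 + 36247) = (216**2 - 16318)/(3160 + 36247) = (46656 - 16318)/39407 = 30338*(1/39407) = 30338/39407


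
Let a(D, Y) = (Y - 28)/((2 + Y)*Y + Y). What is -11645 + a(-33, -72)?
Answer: -14463115/1242 ≈ -11645.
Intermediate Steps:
a(D, Y) = (-28 + Y)/(Y + Y*(2 + Y)) (a(D, Y) = (-28 + Y)/(Y*(2 + Y) + Y) = (-28 + Y)/(Y + Y*(2 + Y)))
-11645 + a(-33, -72) = -11645 + (-28 - 72)/((-72)*(3 - 72)) = -11645 - 1/72*(-100)/(-69) = -11645 - 1/72*(-1/69)*(-100) = -11645 - 25/1242 = -14463115/1242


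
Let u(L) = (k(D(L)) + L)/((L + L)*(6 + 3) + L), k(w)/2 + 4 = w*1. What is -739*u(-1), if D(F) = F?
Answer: -8129/19 ≈ -427.84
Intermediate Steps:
k(w) = -8 + 2*w (k(w) = -8 + 2*(w*1) = -8 + 2*w)
u(L) = (-8 + 3*L)/(19*L) (u(L) = ((-8 + 2*L) + L)/((L + L)*(6 + 3) + L) = (-8 + 3*L)/((2*L)*9 + L) = (-8 + 3*L)/(18*L + L) = (-8 + 3*L)/((19*L)) = (-8 + 3*L)*(1/(19*L)) = (-8 + 3*L)/(19*L))
-739*u(-1) = -739*(-8 + 3*(-1))/(19*(-1)) = -739*(-1)*(-8 - 3)/19 = -739*(-1)*(-11)/19 = -739*11/19 = -8129/19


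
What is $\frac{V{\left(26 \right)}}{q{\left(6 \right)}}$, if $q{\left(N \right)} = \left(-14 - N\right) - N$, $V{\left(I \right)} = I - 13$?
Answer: $- \frac{1}{2} \approx -0.5$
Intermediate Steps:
$V{\left(I \right)} = -13 + I$
$q{\left(N \right)} = -14 - 2 N$
$\frac{V{\left(26 \right)}}{q{\left(6 \right)}} = \frac{-13 + 26}{-14 - 12} = \frac{13}{-14 - 12} = \frac{13}{-26} = 13 \left(- \frac{1}{26}\right) = - \frac{1}{2}$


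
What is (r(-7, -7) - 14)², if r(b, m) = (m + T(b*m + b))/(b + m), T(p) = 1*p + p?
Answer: 1521/4 ≈ 380.25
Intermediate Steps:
T(p) = 2*p (T(p) = p + p = 2*p)
r(b, m) = (m + 2*b + 2*b*m)/(b + m) (r(b, m) = (m + 2*(b*m + b))/(b + m) = (m + 2*(b + b*m))/(b + m) = (m + (2*b + 2*b*m))/(b + m) = (m + 2*b + 2*b*m)/(b + m))
(r(-7, -7) - 14)² = ((-7 + 2*(-7)*(1 - 7))/(-7 - 7) - 14)² = ((-7 + 2*(-7)*(-6))/(-14) - 14)² = (-(-7 + 84)/14 - 14)² = (-1/14*77 - 14)² = (-11/2 - 14)² = (-39/2)² = 1521/4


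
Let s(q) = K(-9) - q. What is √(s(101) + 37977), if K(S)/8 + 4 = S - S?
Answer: 2*√9461 ≈ 194.54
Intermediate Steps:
K(S) = -32 (K(S) = -32 + 8*(S - S) = -32 + 8*0 = -32 + 0 = -32)
s(q) = -32 - q
√(s(101) + 37977) = √((-32 - 1*101) + 37977) = √((-32 - 101) + 37977) = √(-133 + 37977) = √37844 = 2*√9461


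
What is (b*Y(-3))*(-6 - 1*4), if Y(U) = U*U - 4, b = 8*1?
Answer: -400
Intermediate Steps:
b = 8
Y(U) = -4 + U**2 (Y(U) = U**2 - 4 = -4 + U**2)
(b*Y(-3))*(-6 - 1*4) = (8*(-4 + (-3)**2))*(-6 - 1*4) = (8*(-4 + 9))*(-6 - 4) = (8*5)*(-10) = 40*(-10) = -400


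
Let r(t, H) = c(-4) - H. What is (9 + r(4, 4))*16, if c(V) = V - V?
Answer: 80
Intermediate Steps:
c(V) = 0
r(t, H) = -H (r(t, H) = 0 - H = -H)
(9 + r(4, 4))*16 = (9 - 1*4)*16 = (9 - 4)*16 = 5*16 = 80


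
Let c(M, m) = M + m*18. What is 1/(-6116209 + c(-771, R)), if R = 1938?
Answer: -1/6082096 ≈ -1.6442e-7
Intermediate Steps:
c(M, m) = M + 18*m
1/(-6116209 + c(-771, R)) = 1/(-6116209 + (-771 + 18*1938)) = 1/(-6116209 + (-771 + 34884)) = 1/(-6116209 + 34113) = 1/(-6082096) = -1/6082096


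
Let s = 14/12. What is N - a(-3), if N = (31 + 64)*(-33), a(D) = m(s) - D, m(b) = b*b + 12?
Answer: -113449/36 ≈ -3151.4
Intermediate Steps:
s = 7/6 (s = 14*(1/12) = 7/6 ≈ 1.1667)
m(b) = 12 + b² (m(b) = b² + 12 = 12 + b²)
a(D) = 481/36 - D (a(D) = (12 + (7/6)²) - D = (12 + 49/36) - D = 481/36 - D)
N = -3135 (N = 95*(-33) = -3135)
N - a(-3) = -3135 - (481/36 - 1*(-3)) = -3135 - (481/36 + 3) = -3135 - 1*589/36 = -3135 - 589/36 = -113449/36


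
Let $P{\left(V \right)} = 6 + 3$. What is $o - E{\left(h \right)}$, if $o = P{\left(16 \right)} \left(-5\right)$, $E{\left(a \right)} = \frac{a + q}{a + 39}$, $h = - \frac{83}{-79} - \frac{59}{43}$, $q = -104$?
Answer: $- \frac{427555}{10107} \approx -42.303$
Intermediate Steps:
$P{\left(V \right)} = 9$
$h = - \frac{1092}{3397}$ ($h = \left(-83\right) \left(- \frac{1}{79}\right) - \frac{59}{43} = \frac{83}{79} - \frac{59}{43} = - \frac{1092}{3397} \approx -0.32146$)
$E{\left(a \right)} = \frac{-104 + a}{39 + a}$ ($E{\left(a \right)} = \frac{a - 104}{a + 39} = \frac{-104 + a}{39 + a}$)
$o = -45$ ($o = 9 \left(-5\right) = -45$)
$o - E{\left(h \right)} = -45 - \frac{-104 - \frac{1092}{3397}}{39 - \frac{1092}{3397}} = -45 - \frac{1}{\frac{131391}{3397}} \left(- \frac{354380}{3397}\right) = -45 - \frac{3397}{131391} \left(- \frac{354380}{3397}\right) = -45 - - \frac{27260}{10107} = -45 + \frac{27260}{10107} = - \frac{427555}{10107}$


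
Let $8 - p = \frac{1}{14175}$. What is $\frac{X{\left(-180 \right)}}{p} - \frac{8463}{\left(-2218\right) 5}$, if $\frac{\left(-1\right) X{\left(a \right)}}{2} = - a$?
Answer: $- \frac{55632574263}{1257594910} \approx -44.237$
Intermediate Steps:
$p = \frac{113399}{14175}$ ($p = 8 - \frac{1}{14175} = \frac{113399}{14175} \approx 7.9999$)
$X{\left(a \right)} = 2 a$ ($X{\left(a \right)} = - 2 \left(- a\right) = 2 a$)
$\frac{X{\left(-180 \right)}}{p} - \frac{8463}{\left(-2218\right) 5} = \frac{2 \left(-180\right)}{\frac{113399}{14175}} - \frac{8463}{\left(-2218\right) 5} = \left(-360\right) \frac{14175}{113399} - \frac{8463}{-11090} = - \frac{5103000}{113399} - - \frac{8463}{11090} = - \frac{5103000}{113399} + \frac{8463}{11090} = - \frac{55632574263}{1257594910}$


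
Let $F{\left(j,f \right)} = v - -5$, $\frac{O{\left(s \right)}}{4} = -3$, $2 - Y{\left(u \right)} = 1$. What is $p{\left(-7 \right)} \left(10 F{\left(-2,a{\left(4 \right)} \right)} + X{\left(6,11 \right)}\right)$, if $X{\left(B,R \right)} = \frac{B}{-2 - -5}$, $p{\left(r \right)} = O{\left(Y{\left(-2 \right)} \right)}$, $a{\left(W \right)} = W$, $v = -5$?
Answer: $-24$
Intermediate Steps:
$Y{\left(u \right)} = 1$ ($Y{\left(u \right)} = 2 - 1 = 1$)
$O{\left(s \right)} = -12$ ($O{\left(s \right)} = 4 \left(-3\right) = -12$)
$F{\left(j,f \right)} = 0$ ($F{\left(j,f \right)} = -5 - -5 = -5 + 5 = 0$)
$p{\left(r \right)} = -12$
$X{\left(B,R \right)} = \frac{B}{3}$ ($X{\left(B,R \right)} = \frac{B}{-2 + 5} = \frac{B}{3}$)
$p{\left(-7 \right)} \left(10 F{\left(-2,a{\left(4 \right)} \right)} + X{\left(6,11 \right)}\right) = - 12 \left(10 \cdot 0 + \frac{1}{3} \cdot 6\right) = - 12 \left(0 + 2\right) = \left(-12\right) 2 = -24$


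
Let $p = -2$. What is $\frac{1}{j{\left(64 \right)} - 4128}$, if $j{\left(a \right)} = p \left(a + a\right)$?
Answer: $- \frac{1}{4384} \approx -0.0002281$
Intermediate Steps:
$j{\left(a \right)} = - 4 a$ ($j{\left(a \right)} = - 2 \left(a + a\right) = - 2 \cdot 2 a = - 4 a$)
$\frac{1}{j{\left(64 \right)} - 4128} = \frac{1}{\left(-4\right) 64 - 4128} = \frac{1}{-256 - 4128} = \frac{1}{-4384} = - \frac{1}{4384}$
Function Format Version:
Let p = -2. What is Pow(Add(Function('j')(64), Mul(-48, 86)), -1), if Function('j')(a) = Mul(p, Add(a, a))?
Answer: Rational(-1, 4384) ≈ -0.00022810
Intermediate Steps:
Function('j')(a) = Mul(-4, a) (Function('j')(a) = Mul(-2, Add(a, a)) = Mul(-2, Mul(2, a)) = Mul(-4, a))
Pow(Add(Function('j')(64), Mul(-48, 86)), -1) = Pow(Add(Mul(-4, 64), Mul(-48, 86)), -1) = Pow(Add(-256, -4128), -1) = Pow(-4384, -1) = Rational(-1, 4384)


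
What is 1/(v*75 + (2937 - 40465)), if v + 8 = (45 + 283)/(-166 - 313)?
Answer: -479/18287912 ≈ -2.6192e-5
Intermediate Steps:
v = -4160/479 (v = -8 + (45 + 283)/(-166 - 313) = -8 + 328/(-479) = -8 + 328*(-1/479) = -8 - 328/479 = -4160/479 ≈ -8.6848)
1/(v*75 + (2937 - 40465)) = 1/(-4160/479*75 + (2937 - 40465)) = 1/(-312000/479 - 37528) = 1/(-18287912/479) = -479/18287912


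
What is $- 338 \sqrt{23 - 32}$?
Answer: $- 1014 i \approx - 1014.0 i$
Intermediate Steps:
$- 338 \sqrt{23 - 32} = - 338 \sqrt{-9} = - 338 \cdot 3 i = - 1014 i$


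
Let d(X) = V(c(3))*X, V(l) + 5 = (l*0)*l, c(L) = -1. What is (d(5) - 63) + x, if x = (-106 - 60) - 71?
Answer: -325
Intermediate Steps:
V(l) = -5 (V(l) = -5 + (l*0)*l = -5 + 0*l = -5 + 0 = -5)
x = -237 (x = -166 - 71 = -237)
d(X) = -5*X
(d(5) - 63) + x = (-5*5 - 63) - 237 = (-25 - 63) - 237 = -88 - 237 = -325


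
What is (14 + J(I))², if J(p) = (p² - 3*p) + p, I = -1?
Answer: 289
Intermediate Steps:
J(p) = p² - 2*p
(14 + J(I))² = (14 - (-2 - 1))² = (14 - 1*(-3))² = (14 + 3)² = 17² = 289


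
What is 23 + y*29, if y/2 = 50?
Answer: 2923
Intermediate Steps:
y = 100 (y = 2*50 = 100)
23 + y*29 = 23 + 100*29 = 23 + 2900 = 2923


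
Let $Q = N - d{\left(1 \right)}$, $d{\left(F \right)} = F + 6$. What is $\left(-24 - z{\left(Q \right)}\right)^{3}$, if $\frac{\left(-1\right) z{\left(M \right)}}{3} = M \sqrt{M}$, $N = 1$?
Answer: $126144 + 3888 i \sqrt{6} \approx 1.2614 \cdot 10^{5} + 9523.6 i$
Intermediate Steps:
$d{\left(F \right)} = 6 + F$
$Q = -6$ ($Q = 1 - \left(6 + 1\right) = 1 - 7 = -6$)
$z{\left(M \right)} = - 3 M^{\frac{3}{2}}$ ($z{\left(M \right)} = - 3 M \sqrt{M} = - 3 M^{\frac{3}{2}}$)
$\left(-24 - z{\left(Q \right)}\right)^{3} = \left(-24 - - 3 \left(-6\right)^{\frac{3}{2}}\right)^{3} = \left(-24 - - 3 \left(- 6 i \sqrt{6}\right)\right)^{3} = \left(-24 - 18 i \sqrt{6}\right)^{3}$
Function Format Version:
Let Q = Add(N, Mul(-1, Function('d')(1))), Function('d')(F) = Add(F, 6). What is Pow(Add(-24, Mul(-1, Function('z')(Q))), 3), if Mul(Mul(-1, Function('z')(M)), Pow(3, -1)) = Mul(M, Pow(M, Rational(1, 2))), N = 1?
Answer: Add(126144, Mul(3888, I, Pow(6, Rational(1, 2)))) ≈ Add(1.2614e+5, Mul(9523.6, I))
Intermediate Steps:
Function('d')(F) = Add(6, F)
Q = -6 (Q = Add(1, Mul(-1, Add(6, 1))) = Add(1, Mul(-1, 7)) = Add(1, -7) = -6)
Function('z')(M) = Mul(-3, Pow(M, Rational(3, 2))) (Function('z')(M) = Mul(-3, Mul(M, Pow(M, Rational(1, 2)))) = Mul(-3, Pow(M, Rational(3, 2))))
Pow(Add(-24, Mul(-1, Function('z')(Q))), 3) = Pow(Add(-24, Mul(-1, Mul(-3, Pow(-6, Rational(3, 2))))), 3) = Pow(Add(-24, Mul(-1, Mul(-3, Mul(-6, I, Pow(6, Rational(1, 2)))))), 3) = Pow(Add(-24, Mul(-1, Mul(18, I, Pow(6, Rational(1, 2))))), 3) = Pow(Add(-24, Mul(-18, I, Pow(6, Rational(1, 2)))), 3)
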